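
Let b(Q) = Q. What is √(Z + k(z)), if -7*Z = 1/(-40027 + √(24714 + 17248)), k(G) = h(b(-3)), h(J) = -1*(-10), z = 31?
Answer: √(1257724875247119348573 + 11214831369*√41962)/11214831369 ≈ 3.1623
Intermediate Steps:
h(J) = 10
k(G) = 10
Z = -1/(7*(-40027 + √41962)) (Z = -1/(7*(-40027 + √(24714 + 17248))) = -1/(7*(-40027 + √41962)) ≈ 3.5874e-6)
√(Z + k(z)) = √((40027/11214831369 + √41962/11214831369) + 10) = √(112148353717/11214831369 + √41962/11214831369)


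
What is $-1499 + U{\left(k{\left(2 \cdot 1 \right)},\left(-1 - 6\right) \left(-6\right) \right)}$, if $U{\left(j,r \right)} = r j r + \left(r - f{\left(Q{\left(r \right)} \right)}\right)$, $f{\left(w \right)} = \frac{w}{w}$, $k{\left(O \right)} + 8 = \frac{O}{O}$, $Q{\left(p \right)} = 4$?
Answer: $-13806$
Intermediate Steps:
$k{\left(O \right)} = -7$ ($k{\left(O \right)} = -8 + \frac{O}{O} = -8 + 1 = -7$)
$f{\left(w \right)} = 1$
$U{\left(j,r \right)} = -1 + r + j r^{2}$ ($U{\left(j,r \right)} = r j r + \left(r - 1\right) = j r r + \left(r - 1\right) = j r^{2} + \left(-1 + r\right) = -1 + r + j r^{2}$)
$-1499 + U{\left(k{\left(2 \cdot 1 \right)},\left(-1 - 6\right) \left(-6\right) \right)} = -1499 - \left(1 + 7 \cdot 36 \left(-1 - 6\right)^{2} - \left(-1 - 6\right) \left(-6\right)\right) = -1499 - \left(-41 + 12348\right) = -1499 - 12307 = -13806$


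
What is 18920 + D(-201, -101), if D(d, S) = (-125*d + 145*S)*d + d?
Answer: -2087761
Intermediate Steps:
D(d, S) = d + d*(-125*d + 145*S) (D(d, S) = d*(-125*d + 145*S) + d = d + d*(-125*d + 145*S))
18920 + D(-201, -101) = 18920 - 201*(1 - 125*(-201) + 145*(-101)) = 18920 - 201*(1 + 25125 - 14645) = 18920 - 201*10481 = 18920 - 2106681 = -2087761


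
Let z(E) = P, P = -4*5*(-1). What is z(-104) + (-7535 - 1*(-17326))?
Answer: 9811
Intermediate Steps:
P = 20 (P = -20*(-1) = 20)
z(E) = 20
z(-104) + (-7535 - 1*(-17326)) = 20 + (-7535 - 1*(-17326)) = 20 + (-7535 + 17326) = 20 + 9791 = 9811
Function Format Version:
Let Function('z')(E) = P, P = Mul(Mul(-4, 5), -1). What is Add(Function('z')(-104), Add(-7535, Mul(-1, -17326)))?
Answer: 9811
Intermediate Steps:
P = 20 (P = Mul(-20, -1) = 20)
Function('z')(E) = 20
Add(Function('z')(-104), Add(-7535, Mul(-1, -17326))) = Add(20, Add(-7535, Mul(-1, -17326))) = Add(20, Add(-7535, 17326)) = Add(20, 9791) = 9811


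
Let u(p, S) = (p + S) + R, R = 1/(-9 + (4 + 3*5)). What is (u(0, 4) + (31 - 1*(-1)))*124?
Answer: 22382/5 ≈ 4476.4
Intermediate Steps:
R = 1/10 (R = 1/(-9 + (4 + 15)) = 1/(-9 + 19) = 1/10 ≈ 0.10000)
u(p, S) = 1/10 + S + p (u(p, S) = (p + S) + 1/10 = (S + p) + 1/10 = 1/10 + S + p)
(u(0, 4) + (31 - 1*(-1)))*124 = ((1/10 + 4 + 0) + (31 - 1*(-1)))*124 = (41/10 + (31 + 1))*124 = (41/10 + 32)*124 = (361/10)*124 = 22382/5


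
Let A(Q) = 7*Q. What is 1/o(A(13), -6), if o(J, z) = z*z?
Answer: 1/36 ≈ 0.027778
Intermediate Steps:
o(J, z) = z²
1/o(A(13), -6) = 1/((-6)²) = 1/36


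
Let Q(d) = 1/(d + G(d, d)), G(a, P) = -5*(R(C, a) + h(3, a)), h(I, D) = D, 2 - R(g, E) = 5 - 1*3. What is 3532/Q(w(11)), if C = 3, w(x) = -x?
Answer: 155408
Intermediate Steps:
R(g, E) = 0 (R(g, E) = 2 - (5 - 1*3) = 2 - (5 - 3) = 2 - 1*2 = 2 - 2 = 0)
G(a, P) = -5*a (G(a, P) = -5*(0 + a) = -5*a)
Q(d) = -1/(4*d) (Q(d) = 1/(d - 5*d) = 1/(-4*d) = -1/(4*d))
3532/Q(w(11)) = 3532/((-1/(4*((-1*11))))) = 3532/((-1/4/(-11))) = 3532/((-1/4*(-1/11))) = 3532/(1/44) = 3532*44 = 155408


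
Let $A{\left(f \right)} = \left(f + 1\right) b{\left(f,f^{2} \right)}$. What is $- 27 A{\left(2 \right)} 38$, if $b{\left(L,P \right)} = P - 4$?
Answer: $0$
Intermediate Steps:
$b{\left(L,P \right)} = -4 + P$
$A{\left(f \right)} = \left(1 + f\right) \left(-4 + f^{2}\right)$ ($A{\left(f \right)} = \left(f + 1\right) \left(-4 + f^{2}\right) = \left(1 + f\right) \left(-4 + f^{2}\right)$)
$- 27 A{\left(2 \right)} 38 = - 27 \left(1 + 2\right) \left(-4 + 2^{2}\right) 38 = - 27 \cdot 3 \left(-4 + 4\right) 38 = - 27 \cdot 3 \cdot 0 \cdot 38 = \left(-27\right) 0 \cdot 38 = 0 \cdot 38 = 0$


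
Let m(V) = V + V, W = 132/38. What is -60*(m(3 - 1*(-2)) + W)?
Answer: -15360/19 ≈ -808.42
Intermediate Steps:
W = 66/19 (W = 132*(1/38) = 66/19 ≈ 3.4737)
m(V) = 2*V
-60*(m(3 - 1*(-2)) + W) = -60*(2*(3 - 1*(-2)) + 66/19) = -60*(2*(3 + 2) + 66/19) = -60*(2*5 + 66/19) = -60*(10 + 66/19) = -60*256/19 = -15360/19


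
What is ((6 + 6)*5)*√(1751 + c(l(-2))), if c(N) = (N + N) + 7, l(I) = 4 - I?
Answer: 60*√1770 ≈ 2524.3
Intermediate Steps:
c(N) = 7 + 2*N (c(N) = 2*N + 7 = 7 + 2*N)
((6 + 6)*5)*√(1751 + c(l(-2))) = ((6 + 6)*5)*√(1751 + (7 + 2*(4 - 1*(-2)))) = (12*5)*√(1751 + (7 + 2*(4 + 2))) = 60*√(1751 + (7 + 2*6)) = 60*√(1751 + (7 + 12)) = 60*√(1751 + 19) = 60*√1770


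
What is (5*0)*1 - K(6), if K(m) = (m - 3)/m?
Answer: -1/2 ≈ -0.50000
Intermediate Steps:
K(m) = (-3 + m)/m
(5*0)*1 - K(6) = (5*0)*1 - (-3 + 6)/6 = 0*1 - 3/6 = 0 - 1*1/2 = 0 - 1/2 = -1/2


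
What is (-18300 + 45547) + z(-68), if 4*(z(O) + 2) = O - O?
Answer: 27245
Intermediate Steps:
z(O) = -2 (z(O) = -2 + (O - O)/4 = -2 + (1/4)*0 = -2 + 0 = -2)
(-18300 + 45547) + z(-68) = (-18300 + 45547) - 2 = 27247 - 2 = 27245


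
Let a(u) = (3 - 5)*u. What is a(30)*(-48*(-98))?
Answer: -282240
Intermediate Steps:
a(u) = -2*u
a(30)*(-48*(-98)) = (-2*30)*(-48*(-98)) = -60*4704 = -282240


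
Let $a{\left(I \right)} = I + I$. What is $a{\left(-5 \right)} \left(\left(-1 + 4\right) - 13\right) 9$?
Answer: $900$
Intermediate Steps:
$a{\left(I \right)} = 2 I$
$a{\left(-5 \right)} \left(\left(-1 + 4\right) - 13\right) 9 = 2 \left(-5\right) \left(\left(-1 + 4\right) - 13\right) 9 = - 10 \left(3 - 13\right) 9 = \left(-10\right) \left(-10\right) 9 = 100 \cdot 9 = 900$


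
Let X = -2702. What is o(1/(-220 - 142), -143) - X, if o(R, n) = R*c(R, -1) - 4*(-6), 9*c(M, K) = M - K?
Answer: 3215033135/1179396 ≈ 2726.0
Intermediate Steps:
c(M, K) = -K/9 + M/9 (c(M, K) = (M - K)/9 = -K/9 + M/9)
o(R, n) = 24 + R*(1/9 + R/9) (o(R, n) = R*(-1/9*(-1) + R/9) - 4*(-6) = R*(1/9 + R/9) + 24 = 24 + R*(1/9 + R/9))
o(1/(-220 - 142), -143) - X = (24 + (1 + 1/(-220 - 142))/(9*(-220 - 142))) - 1*(-2702) = (24 + (1/9)*(1 + 1/(-362))/(-362)) + 2702 = (24 + (1/9)*(-1/362)*(1 - 1/362)) + 2702 = (24 + (1/9)*(-1/362)*(361/362)) + 2702 = (24 - 361/1179396) + 2702 = 28305143/1179396 + 2702 = 3215033135/1179396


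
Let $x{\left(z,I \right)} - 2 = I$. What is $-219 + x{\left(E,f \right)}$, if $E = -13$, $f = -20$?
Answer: $-237$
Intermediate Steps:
$x{\left(z,I \right)} = 2 + I$
$-219 + x{\left(E,f \right)} = -219 + \left(2 - 20\right) = -219 - 18 = -237$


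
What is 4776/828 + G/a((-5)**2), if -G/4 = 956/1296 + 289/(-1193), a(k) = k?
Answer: 316095157/55563975 ≈ 5.6889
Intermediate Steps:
G = -191491/96633 (G = -4*(956/1296 + 289/(-1193)) = -4*(956*(1/1296) + 289*(-1/1193)) = -4*(239/324 - 289/1193) = -4*191491/386532 = -191491/96633 ≈ -1.9816)
4776/828 + G/a((-5)**2) = 4776/828 - 191491/(96633*((-5)**2)) = 4776*(1/828) - 191491/96633/25 = 398/69 - 191491/96633*1/25 = 398/69 - 191491/2415825 = 316095157/55563975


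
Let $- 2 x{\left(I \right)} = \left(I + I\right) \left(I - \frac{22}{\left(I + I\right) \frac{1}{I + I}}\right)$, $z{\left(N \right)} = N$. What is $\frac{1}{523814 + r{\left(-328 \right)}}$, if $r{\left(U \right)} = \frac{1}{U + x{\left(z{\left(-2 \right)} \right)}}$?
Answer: $\frac{376}{196954063} \approx 1.9091 \cdot 10^{-6}$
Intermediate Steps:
$x{\left(I \right)} = - I \left(-22 + I\right)$ ($x{\left(I \right)} = - \frac{\left(I + I\right) \left(I - \frac{22}{\left(I + I\right) \frac{1}{I + I}}\right)}{2} = - \frac{2 I \left(I - \frac{22}{2 I \frac{1}{2 I}}\right)}{2} = - \frac{2 I \left(I - \frac{22}{1}\right)}{2} = - \frac{2 I \left(I - 22\right)}{2} = - \frac{2 I \left(-22 + I\right)}{2} = - I \left(-22 + I\right)$)
$r{\left(U \right)} = \frac{1}{-48 + U}$ ($r{\left(U \right)} = \frac{1}{U - 2 \left(22 - -2\right)} = \frac{1}{U - 2 \left(22 + 2\right)} = \frac{1}{U - 48} = \frac{1}{-48 + U}$)
$\frac{1}{523814 + r{\left(-328 \right)}} = \frac{1}{523814 + \frac{1}{-48 - 328}} = \frac{1}{523814 + \frac{1}{-376}} = \frac{1}{523814 - \frac{1}{376}} = \frac{1}{\frac{196954063}{376}} = \frac{376}{196954063}$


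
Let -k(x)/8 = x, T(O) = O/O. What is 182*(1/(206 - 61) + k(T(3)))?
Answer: -210938/145 ≈ -1454.7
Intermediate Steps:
T(O) = 1
k(x) = -8*x
182*(1/(206 - 61) + k(T(3))) = 182*(1/(206 - 61) - 8*1) = 182*(1/145 - 8) = 182*(-1159/145) = -210938/145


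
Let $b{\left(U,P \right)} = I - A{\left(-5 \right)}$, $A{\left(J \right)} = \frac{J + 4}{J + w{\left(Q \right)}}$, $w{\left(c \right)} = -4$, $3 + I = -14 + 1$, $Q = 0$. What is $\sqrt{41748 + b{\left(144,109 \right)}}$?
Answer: $\frac{\sqrt{375587}}{3} \approx 204.28$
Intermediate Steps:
$I = -16$ ($I = -3 + \left(-14 + 1\right) = -3 - 13 = -16$)
$A{\left(J \right)} = \frac{4 + J}{-4 + J}$ ($A{\left(J \right)} = \frac{J + 4}{J - 4} = \frac{4 + J}{-4 + J}$)
$b{\left(U,P \right)} = - \frac{145}{9}$ ($b{\left(U,P \right)} = -16 - \frac{4 - 5}{-4 - 5} = -16 - \frac{1}{-9} \left(-1\right) = -16 - \left(- \frac{1}{9}\right) \left(-1\right) = -16 - \frac{1}{9} = - \frac{145}{9}$)
$\sqrt{41748 + b{\left(144,109 \right)}} = \sqrt{41748 - \frac{145}{9}} = \sqrt{\frac{375587}{9}} = \frac{\sqrt{375587}}{3}$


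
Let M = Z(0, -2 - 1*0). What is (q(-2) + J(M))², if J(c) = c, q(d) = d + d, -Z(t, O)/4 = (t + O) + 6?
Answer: 400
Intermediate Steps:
Z(t, O) = -24 - 4*O - 4*t (Z(t, O) = -4*((t + O) + 6) = -4*((O + t) + 6) = -4*(6 + O + t) = -24 - 4*O - 4*t)
M = -16 (M = -24 - 4*(-2 - 1*0) - 4*0 = -24 - 4*(-2 + 0) + 0 = -24 - 4*(-2) + 0 = -24 + 8 + 0 = -16)
q(d) = 2*d
(q(-2) + J(M))² = (2*(-2) - 16)² = (-4 - 16)² = (-20)² = 400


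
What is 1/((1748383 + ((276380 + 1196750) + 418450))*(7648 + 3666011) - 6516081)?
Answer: 1/13371976318536 ≈ 7.4783e-14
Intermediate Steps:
1/((1748383 + ((276380 + 1196750) + 418450))*(7648 + 3666011) - 6516081) = 1/((1748383 + (1473130 + 418450))*3673659 - 6516081) = 1/((1748383 + 1891580)*3673659 - 6516081) = 1/(3639963*3673659 - 6516081) = 1/(13371982834617 - 6516081) = 1/13371976318536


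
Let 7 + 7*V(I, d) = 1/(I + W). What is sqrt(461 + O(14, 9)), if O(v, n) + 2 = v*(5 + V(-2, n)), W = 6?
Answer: sqrt(2062)/2 ≈ 22.705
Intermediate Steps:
V(I, d) = -1 + 1/(7*(6 + I)) (V(I, d) = -1 + 1/(7*(I + 6)) = -1 + 1/(7*(6 + I)))
O(v, n) = -2 + 113*v/28 (O(v, n) = -2 + v*(5 + (-41/7 - 1*(-2))/(6 - 2)) = -2 + v*(5 + (-41/7 + 2)/4) = -2 + v*(5 + (1/4)*(-27/7)) = -2 + v*(5 - 27/28) = -2 + v*(113/28) = -2 + 113*v/28)
sqrt(461 + O(14, 9)) = sqrt(461 + (-2 + (113/28)*14)) = sqrt(461 + (-2 + 113/2)) = sqrt(461 + 109/2) = sqrt(1031/2) = sqrt(2062)/2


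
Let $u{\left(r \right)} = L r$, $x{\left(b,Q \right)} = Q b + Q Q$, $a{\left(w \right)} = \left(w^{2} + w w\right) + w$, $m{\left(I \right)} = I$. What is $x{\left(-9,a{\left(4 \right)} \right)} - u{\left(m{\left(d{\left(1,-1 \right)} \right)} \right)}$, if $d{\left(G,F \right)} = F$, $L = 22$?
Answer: $994$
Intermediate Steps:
$a{\left(w \right)} = w + 2 w^{2}$ ($a{\left(w \right)} = \left(w^{2} + w^{2}\right) + w = 2 w^{2} + w = w + 2 w^{2}$)
$x{\left(b,Q \right)} = Q^{2} + Q b$ ($x{\left(b,Q \right)} = Q b + Q^{2} = Q^{2} + Q b$)
$u{\left(r \right)} = 22 r$
$x{\left(-9,a{\left(4 \right)} \right)} - u{\left(m{\left(d{\left(1,-1 \right)} \right)} \right)} = 4 \left(1 + 2 \cdot 4\right) \left(4 \left(1 + 2 \cdot 4\right) - 9\right) - 22 \left(-1\right) = 4 \left(1 + 8\right) \left(4 \left(1 + 8\right) - 9\right) - -22 = 4 \cdot 9 \left(4 \cdot 9 - 9\right) + 22 = 36 \left(36 - 9\right) + 22 = 36 \cdot 27 + 22 = 972 + 22 = 994$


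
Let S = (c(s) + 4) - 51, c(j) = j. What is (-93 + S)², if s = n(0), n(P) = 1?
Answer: 19321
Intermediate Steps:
s = 1
S = -46 (S = (1 + 4) - 51 = 5 - 51 = -46)
(-93 + S)² = (-93 - 46)² = (-139)² = 19321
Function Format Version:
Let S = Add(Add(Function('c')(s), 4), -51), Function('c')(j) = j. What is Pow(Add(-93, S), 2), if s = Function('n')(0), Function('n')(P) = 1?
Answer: 19321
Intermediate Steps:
s = 1
S = -46 (S = Add(Add(1, 4), -51) = Add(5, -51) = -46)
Pow(Add(-93, S), 2) = Pow(Add(-93, -46), 2) = Pow(-139, 2) = 19321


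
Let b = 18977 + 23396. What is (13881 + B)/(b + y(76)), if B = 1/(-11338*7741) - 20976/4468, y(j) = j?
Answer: 7274764394831/22254228883022 ≈ 0.32689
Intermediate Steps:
b = 42373
B = -460252550869/98036250586 (B = -1/11338*1/7741 - 20976*1/4468 = -1/87767458 - 5244/1117 = -460252550869/98036250586 ≈ -4.6947)
(13881 + B)/(b + y(76)) = (13881 - 460252550869/98036250586)/(42373 + 76) = (1360380941833397/98036250586)/42449 = (1360380941833397/98036250586)*(1/42449) = 7274764394831/22254228883022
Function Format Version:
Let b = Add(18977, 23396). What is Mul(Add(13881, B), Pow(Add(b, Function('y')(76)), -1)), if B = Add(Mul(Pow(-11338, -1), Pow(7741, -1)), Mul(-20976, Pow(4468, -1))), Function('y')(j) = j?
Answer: Rational(7274764394831, 22254228883022) ≈ 0.32689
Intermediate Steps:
b = 42373
B = Rational(-460252550869, 98036250586) (B = Add(Mul(Rational(-1, 11338), Rational(1, 7741)), Mul(-20976, Rational(1, 4468))) = Add(Rational(-1, 87767458), Rational(-5244, 1117)) = Rational(-460252550869, 98036250586) ≈ -4.6947)
Mul(Add(13881, B), Pow(Add(b, Function('y')(76)), -1)) = Mul(Add(13881, Rational(-460252550869, 98036250586)), Pow(Add(42373, 76), -1)) = Mul(Rational(1360380941833397, 98036250586), Pow(42449, -1)) = Mul(Rational(1360380941833397, 98036250586), Rational(1, 42449)) = Rational(7274764394831, 22254228883022)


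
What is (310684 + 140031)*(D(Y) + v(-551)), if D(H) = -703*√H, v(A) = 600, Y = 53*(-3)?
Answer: 270429000 - 316852645*I*√159 ≈ 2.7043e+8 - 3.9954e+9*I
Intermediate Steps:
Y = -159
(310684 + 140031)*(D(Y) + v(-551)) = (310684 + 140031)*(-703*I*√159 + 600) = 450715*(-703*I*√159 + 600) = 450715*(600 - 703*I*√159) = 270429000 - 316852645*I*√159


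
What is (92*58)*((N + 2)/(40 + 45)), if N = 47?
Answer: 261464/85 ≈ 3076.0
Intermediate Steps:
(92*58)*((N + 2)/(40 + 45)) = (92*58)*((47 + 2)/(40 + 45)) = 5336*(49/85) = 261464/85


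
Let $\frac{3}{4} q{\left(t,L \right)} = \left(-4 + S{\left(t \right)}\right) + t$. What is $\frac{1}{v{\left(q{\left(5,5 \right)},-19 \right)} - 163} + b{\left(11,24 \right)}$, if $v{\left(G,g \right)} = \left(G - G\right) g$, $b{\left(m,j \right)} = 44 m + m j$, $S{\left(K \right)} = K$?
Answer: $\frac{121923}{163} \approx 747.99$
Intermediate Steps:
$b{\left(m,j \right)} = 44 m + j m$
$q{\left(t,L \right)} = - \frac{16}{3} + \frac{8 t}{3}$ ($q{\left(t,L \right)} = \frac{4 \left(\left(-4 + t\right) + t\right)}{3} = \frac{4 \left(-4 + 2 t\right)}{3} = - \frac{16}{3} + \frac{8 t}{3}$)
$v{\left(G,g \right)} = 0$ ($v{\left(G,g \right)} = 0 g = 0$)
$\frac{1}{v{\left(q{\left(5,5 \right)},-19 \right)} - 163} + b{\left(11,24 \right)} = \frac{1}{0 - 163} + 11 \left(44 + 24\right) = \frac{1}{-163} + 11 \cdot 68 = - \frac{1}{163} + 748 = \frac{121923}{163}$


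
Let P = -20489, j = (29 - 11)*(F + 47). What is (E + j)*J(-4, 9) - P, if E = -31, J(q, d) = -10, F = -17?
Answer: 15399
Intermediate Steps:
j = 540 (j = (29 - 11)*(-17 + 47) = 18*30 = 540)
(E + j)*J(-4, 9) - P = (-31 + 540)*(-10) - 1*(-20489) = 509*(-10) + 20489 = -5090 + 20489 = 15399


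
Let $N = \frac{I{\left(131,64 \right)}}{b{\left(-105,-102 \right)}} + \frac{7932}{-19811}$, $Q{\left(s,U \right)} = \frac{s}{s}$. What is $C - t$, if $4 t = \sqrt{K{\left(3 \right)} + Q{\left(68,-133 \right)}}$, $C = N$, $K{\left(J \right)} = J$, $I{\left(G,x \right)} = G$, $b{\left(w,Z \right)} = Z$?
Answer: $- \frac{2207333}{1010361} \approx -2.1847$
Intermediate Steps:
$Q{\left(s,U \right)} = 1$
$N = - \frac{3404305}{2020722}$ ($N = \frac{131}{-102} + \frac{7932}{-19811} = 131 \left(- \frac{1}{102}\right) + 7932 \left(- \frac{1}{19811}\right) = - \frac{131}{102} - \frac{7932}{19811} = - \frac{3404305}{2020722} \approx -1.6847$)
$C = - \frac{3404305}{2020722} \approx -1.6847$
$t = \frac{1}{2}$ ($t = \frac{\sqrt{3 + 1}}{4} = \frac{\sqrt{4}}{4} = \frac{1}{4} \cdot 2 = \frac{1}{2} \approx 0.5$)
$C - t = - \frac{3404305}{2020722} - \frac{1}{2} = - \frac{2207333}{1010361}$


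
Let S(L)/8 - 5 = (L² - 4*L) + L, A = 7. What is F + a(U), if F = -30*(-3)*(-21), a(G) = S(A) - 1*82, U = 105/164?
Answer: -1708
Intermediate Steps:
S(L) = 40 - 24*L + 8*L² (S(L) = 40 + 8*((L² - 4*L) + L) = 40 + 8*(L² - 3*L) = 40 + (-24*L + 8*L²) = 40 - 24*L + 8*L²)
U = 105/164 (U = 105*(1/164) = 105/164 ≈ 0.64024)
a(G) = 182 (a(G) = (40 - 24*7 + 8*7²) - 1*82 = (40 - 168 + 8*49) - 82 = (40 - 168 + 392) - 82 = 264 - 82 = 182)
F = -1890 (F = 90*(-21) = -1890)
F + a(U) = -1890 + 182 = -1708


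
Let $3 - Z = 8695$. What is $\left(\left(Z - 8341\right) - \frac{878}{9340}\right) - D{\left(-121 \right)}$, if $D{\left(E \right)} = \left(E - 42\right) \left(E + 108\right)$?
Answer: $- \frac{89440279}{4670} \approx -19152.0$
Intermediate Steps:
$Z = -8692$ ($Z = 3 - 8695 = -8692$)
$D{\left(E \right)} = \left(-42 + E\right) \left(108 + E\right)$
$\left(\left(Z - 8341\right) - \frac{878}{9340}\right) - D{\left(-121 \right)} = \left(\left(-8692 - 8341\right) - \frac{878}{9340}\right) - \left(-4536 + \left(-121\right)^{2} + 66 \left(-121\right)\right) = \left(-17033 - \frac{439}{4670}\right) - \left(-4536 + 14641 - 7986\right) = \left(-17033 - \frac{439}{4670}\right) - 2119 = - \frac{79544549}{4670} - 2119 = - \frac{89440279}{4670}$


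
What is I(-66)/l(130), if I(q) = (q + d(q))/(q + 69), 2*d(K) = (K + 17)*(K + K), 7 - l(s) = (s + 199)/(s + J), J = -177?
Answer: 528/7 ≈ 75.429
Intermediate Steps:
l(s) = 7 - (199 + s)/(-177 + s) (l(s) = 7 - (s + 199)/(s - 177) = 7 - (199 + s)/(-177 + s))
d(K) = K*(17 + K) (d(K) = ((K + 17)*(K + K))/2 = ((17 + K)*(2*K))/2 = (2*K*(17 + K))/2 = K*(17 + K))
I(q) = (q + q*(17 + q))/(69 + q) (I(q) = (q + q*(17 + q))/(q + 69) = (q + q*(17 + q))/(69 + q))
I(-66)/l(130) = (-66*(18 - 66)/(69 - 66))/((2*(-719 + 3*130)/(-177 + 130))) = (-66*(-48)/3)/((2*(-719 + 390)/(-47))) = (-66*⅓*(-48))/((2*(-1/47)*(-329))) = 1056/14 = 1056*(1/14) = 528/7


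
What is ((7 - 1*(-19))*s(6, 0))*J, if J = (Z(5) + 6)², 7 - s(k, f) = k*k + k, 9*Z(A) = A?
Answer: -3167710/81 ≈ -39108.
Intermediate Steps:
Z(A) = A/9
s(k, f) = 7 - k - k² (s(k, f) = 7 - (k*k + k) = 7 - (k² + k) = 7 - (k + k²) = 7 + (-k - k²) = 7 - k - k²)
J = 3481/81 (J = ((⅑)*5 + 6)² = (5/9 + 6)² = (59/9)² = 3481/81 ≈ 42.975)
((7 - 1*(-19))*s(6, 0))*J = ((7 - 1*(-19))*(7 - 1*6 - 1*6²))*(3481/81) = ((7 + 19)*(7 - 6 - 1*36))*(3481/81) = (26*(7 - 6 - 36))*(3481/81) = (26*(-35))*(3481/81) = -910*3481/81 = -3167710/81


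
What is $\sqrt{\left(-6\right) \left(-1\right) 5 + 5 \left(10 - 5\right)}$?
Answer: $\sqrt{55} \approx 7.4162$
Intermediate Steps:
$\sqrt{\left(-6\right) \left(-1\right) 5 + 5 \left(10 - 5\right)} = \sqrt{6 \cdot 5 + 5 \cdot 5} = \sqrt{30 + 25} = \sqrt{55}$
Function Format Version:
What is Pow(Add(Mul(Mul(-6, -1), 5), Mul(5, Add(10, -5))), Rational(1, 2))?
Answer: Pow(55, Rational(1, 2)) ≈ 7.4162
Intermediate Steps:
Pow(Add(Mul(Mul(-6, -1), 5), Mul(5, Add(10, -5))), Rational(1, 2)) = Pow(Add(Mul(6, 5), Mul(5, 5)), Rational(1, 2)) = Pow(Add(30, 25), Rational(1, 2)) = Pow(55, Rational(1, 2))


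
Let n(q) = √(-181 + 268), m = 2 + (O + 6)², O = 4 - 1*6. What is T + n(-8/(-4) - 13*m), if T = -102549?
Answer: -102549 + √87 ≈ -1.0254e+5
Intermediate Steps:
O = -2 (O = 4 - 6 = -2)
m = 18 (m = 2 + (-2 + 6)² = 2 + 4² = 2 + 16 = 18)
n(q) = √87
T + n(-8/(-4) - 13*m) = -102549 + √87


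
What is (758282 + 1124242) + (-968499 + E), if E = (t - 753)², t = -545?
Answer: 2598829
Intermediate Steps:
E = 1684804 (E = (-545 - 753)² = (-1298)² = 1684804)
(758282 + 1124242) + (-968499 + E) = (758282 + 1124242) + (-968499 + 1684804) = 1882524 + 716305 = 2598829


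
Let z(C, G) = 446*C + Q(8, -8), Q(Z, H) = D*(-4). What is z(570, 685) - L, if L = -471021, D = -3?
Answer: 725253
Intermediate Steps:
Q(Z, H) = 12 (Q(Z, H) = -3*(-4) = 12)
z(C, G) = 12 + 446*C (z(C, G) = 446*C + 12 = 12 + 446*C)
z(570, 685) - L = (12 + 446*570) - 1*(-471021) = (12 + 254220) + 471021 = 254232 + 471021 = 725253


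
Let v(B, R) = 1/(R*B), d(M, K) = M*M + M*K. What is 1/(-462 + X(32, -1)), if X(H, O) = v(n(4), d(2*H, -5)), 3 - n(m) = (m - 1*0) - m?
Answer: -11328/5233535 ≈ -0.0021645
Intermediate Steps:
d(M, K) = M**2 + K*M
n(m) = 3 (n(m) = 3 - ((m - 1*0) - m) = 3 - ((m + 0) - m) = 3 - (m - m) = 3 - 1*0 = 3 + 0 = 3)
v(B, R) = 1/(B*R)
X(H, O) = 1/(6*H*(-5 + 2*H)) (X(H, O) = 1/(3*(((2*H)*(-5 + 2*H)))) = 1/(3*((2*H*(-5 + 2*H)))) = (1/(2*H*(-5 + 2*H)))/3 = 1/(6*H*(-5 + 2*H)))
1/(-462 + X(32, -1)) = 1/(-462 + (1/6)/(32*(-5 + 2*32))) = 1/(-462 + (1/6)*(1/32)/(-5 + 64)) = 1/(-462 + (1/6)*(1/32)/59) = 1/(-462 + (1/6)*(1/32)*(1/59)) = 1/(-462 + 1/11328) = 1/(-5233535/11328) = -11328/5233535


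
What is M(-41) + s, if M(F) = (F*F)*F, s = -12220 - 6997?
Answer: -88138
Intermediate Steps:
s = -19217
M(F) = F³ (M(F) = F²*F = F³)
M(-41) + s = (-41)³ - 19217 = -68921 - 19217 = -88138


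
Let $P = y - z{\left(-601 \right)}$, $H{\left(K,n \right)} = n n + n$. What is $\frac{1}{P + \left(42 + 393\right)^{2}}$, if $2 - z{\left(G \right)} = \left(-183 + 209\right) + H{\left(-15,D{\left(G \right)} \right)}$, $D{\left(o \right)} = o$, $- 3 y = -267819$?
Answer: $\frac{1}{639122} \approx 1.5646 \cdot 10^{-6}$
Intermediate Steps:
$y = 89273$ ($y = \left(- \frac{1}{3}\right) \left(-267819\right) = 89273$)
$H{\left(K,n \right)} = n + n^{2}$ ($H{\left(K,n \right)} = n^{2} + n = n + n^{2}$)
$z{\left(G \right)} = -24 - G \left(1 + G\right)$ ($z{\left(G \right)} = 2 - \left(\left(-183 + 209\right) + G \left(1 + G\right)\right) = 2 - \left(26 + G \left(1 + G\right)\right) = -24 - G \left(1 + G\right)$)
$P = 449897$ ($P = 89273 - \left(-24 - - 601 \left(1 - 601\right)\right) = 89273 - \left(-24 - \left(-601\right) \left(-600\right)\right) = 89273 - \left(-24 - 360600\right) = 89273 - -360624 = 89273 + 360624 = 449897$)
$\frac{1}{P + \left(42 + 393\right)^{2}} = \frac{1}{449897 + \left(42 + 393\right)^{2}} = \frac{1}{449897 + 435^{2}} = \frac{1}{449897 + 189225} = \frac{1}{639122}$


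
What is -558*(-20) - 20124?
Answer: -8964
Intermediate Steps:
-558*(-20) - 20124 = 11160 - 20124 = -8964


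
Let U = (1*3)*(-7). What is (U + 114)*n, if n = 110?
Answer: 10230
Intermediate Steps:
U = -21 (U = 3*(-7) = -21)
(U + 114)*n = (-21 + 114)*110 = 93*110 = 10230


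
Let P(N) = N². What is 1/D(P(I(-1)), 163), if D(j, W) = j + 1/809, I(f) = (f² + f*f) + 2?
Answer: 809/12945 ≈ 0.062495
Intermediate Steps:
I(f) = 2 + 2*f² (I(f) = (f² + f²) + 2 = 2*f² + 2 = 2 + 2*f²)
D(j, W) = 1/809 + j (D(j, W) = j + 1/809 = 1/809 + j)
1/D(P(I(-1)), 163) = 1/(1/809 + (2 + 2*(-1)²)²) = 1/(1/809 + (2 + 2*1)²) = 1/(1/809 + (2 + 2)²) = 1/(1/809 + 4²) = 1/(1/809 + 16) = 1/(12945/809) = 809/12945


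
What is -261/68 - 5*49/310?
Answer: -9757/2108 ≈ -4.6286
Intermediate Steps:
-261/68 - 5*49/310 = -261*1/68 - 245*1/310 = -261/68 - 49/62 = -9757/2108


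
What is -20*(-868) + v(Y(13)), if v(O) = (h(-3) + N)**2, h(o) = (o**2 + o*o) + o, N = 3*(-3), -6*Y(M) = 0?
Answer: 17396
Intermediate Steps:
Y(M) = 0 (Y(M) = -1/6*0 = 0)
N = -9
h(o) = o + 2*o**2 (h(o) = (o**2 + o**2) + o = 2*o**2 + o = o + 2*o**2)
v(O) = 36 (v(O) = (-3*(1 + 2*(-3)) - 9)**2 = (-3*(1 - 6) - 9)**2 = (-3*(-5) - 9)**2 = (15 - 9)**2 = 6**2 = 36)
-20*(-868) + v(Y(13)) = -20*(-868) + 36 = 17360 + 36 = 17396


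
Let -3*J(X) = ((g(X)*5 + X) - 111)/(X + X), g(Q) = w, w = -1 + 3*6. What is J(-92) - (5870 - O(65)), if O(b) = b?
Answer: -1602239/276 ≈ -5805.2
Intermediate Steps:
w = 17 (w = -1 + 18 = 17)
g(Q) = 17
J(X) = -(-26 + X)/(6*X) (J(X) = -((17*5 + X) - 111)/(3*(X + X)) = -((85 + X) - 111)/(3*(2*X)) = -(-26 + X)*1/(2*X)/3 = -(-26 + X)/(6*X))
J(-92) - (5870 - O(65)) = (1/6)*(26 - 1*(-92))/(-92) - (5870 - 1*65) = (1/6)*(-1/92)*(26 + 92) - (5870 - 65) = (1/6)*(-1/92)*118 - 1*5805 = -59/276 - 5805 = -1602239/276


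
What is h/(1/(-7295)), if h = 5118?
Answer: -37335810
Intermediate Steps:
h/(1/(-7295)) = 5118/(1/(-7295)) = 5118/(-1/7295) = 5118*(-7295) = -37335810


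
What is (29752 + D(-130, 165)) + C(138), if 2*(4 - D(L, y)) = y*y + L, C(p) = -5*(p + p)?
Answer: 29657/2 ≈ 14829.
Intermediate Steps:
C(p) = -10*p
D(L, y) = 4 - L/2 - y**2/2 (D(L, y) = 4 - (y*y + L)/2 = 4 - (y**2 + L)/2 = 4 - (L + y**2)/2 = 4 + (-L/2 - y**2/2) = 4 - L/2 - y**2/2)
(29752 + D(-130, 165)) + C(138) = (29752 + (4 - 1/2*(-130) - 1/2*165**2)) - 10*138 = (29752 + (4 + 65 - 1/2*27225)) - 1380 = (29752 + (4 + 65 - 27225/2)) - 1380 = (29752 - 27087/2) - 1380 = 32417/2 - 1380 = 29657/2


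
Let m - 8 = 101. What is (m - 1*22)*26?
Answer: 2262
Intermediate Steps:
m = 109 (m = 8 + 101 = 109)
(m - 1*22)*26 = (109 - 1*22)*26 = (109 - 22)*26 = 87*26 = 2262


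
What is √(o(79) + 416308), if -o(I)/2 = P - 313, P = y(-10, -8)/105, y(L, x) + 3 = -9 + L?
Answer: √4596701970/105 ≈ 645.71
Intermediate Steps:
y(L, x) = -12 + L (y(L, x) = -3 + (-9 + L) = -12 + L)
P = -22/105 (P = (-12 - 10)/105 = -22*1/105 = -22/105 ≈ -0.20952)
o(I) = 65774/105 (o(I) = -2*(-22/105 - 313) = -2*(-32887/105) = 65774/105)
√(o(79) + 416308) = √(65774/105 + 416308) = √(43778114/105) = √4596701970/105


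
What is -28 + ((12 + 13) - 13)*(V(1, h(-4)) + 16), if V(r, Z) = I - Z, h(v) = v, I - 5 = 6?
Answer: 344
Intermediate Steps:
I = 11 (I = 5 + 6 = 11)
V(r, Z) = 11 - Z
-28 + ((12 + 13) - 13)*(V(1, h(-4)) + 16) = -28 + ((12 + 13) - 13)*((11 - 1*(-4)) + 16) = -28 + (25 - 13)*((11 + 4) + 16) = -28 + 12*(15 + 16) = -28 + 12*31 = -28 + 372 = 344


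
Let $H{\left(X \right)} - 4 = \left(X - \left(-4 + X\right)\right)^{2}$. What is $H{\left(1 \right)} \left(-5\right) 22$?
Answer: $-2200$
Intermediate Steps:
$H{\left(X \right)} = 20$ ($H{\left(X \right)} = 4 + \left(X - \left(-4 + X\right)\right)^{2} = 4 + 4^{2} = 4 + 16 = 20$)
$H{\left(1 \right)} \left(-5\right) 22 = 20 \left(-5\right) 22 = \left(-100\right) 22 = -2200$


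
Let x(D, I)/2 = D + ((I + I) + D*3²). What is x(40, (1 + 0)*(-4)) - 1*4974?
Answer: -4190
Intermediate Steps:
x(D, I) = 4*I + 20*D (x(D, I) = 2*(D + ((I + I) + D*3²)) = 2*(D + (2*I + D*9)) = 2*(D + (2*I + 9*D)) = 2*(2*I + 10*D) = 4*I + 20*D)
x(40, (1 + 0)*(-4)) - 1*4974 = (4*((1 + 0)*(-4)) + 20*40) - 1*4974 = (4*(1*(-4)) + 800) - 4974 = (4*(-4) + 800) - 4974 = (-16 + 800) - 4974 = 784 - 4974 = -4190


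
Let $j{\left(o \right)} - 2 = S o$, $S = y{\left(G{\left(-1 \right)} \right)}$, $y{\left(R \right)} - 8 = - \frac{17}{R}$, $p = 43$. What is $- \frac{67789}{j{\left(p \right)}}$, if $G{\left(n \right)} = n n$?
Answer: $\frac{67789}{385} \approx 176.08$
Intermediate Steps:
$G{\left(n \right)} = n^{2}$
$y{\left(R \right)} = 8 - \frac{17}{R}$
$S = -9$ ($S = 8 - \frac{17}{\left(-1\right)^{2}} = 8 - \frac{17}{1} = 8 - 17 = -9$)
$j{\left(o \right)} = 2 - 9 o$
$- \frac{67789}{j{\left(p \right)}} = - \frac{67789}{2 - 387} = - \frac{67789}{-385} = \left(-67789\right) \left(- \frac{1}{385}\right) = \frac{67789}{385}$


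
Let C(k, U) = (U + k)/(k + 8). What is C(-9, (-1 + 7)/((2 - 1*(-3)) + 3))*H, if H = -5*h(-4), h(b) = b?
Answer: 165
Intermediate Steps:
H = 20 (H = -5*(-4) = 20)
C(k, U) = (U + k)/(8 + k)
C(-9, (-1 + 7)/((2 - 1*(-3)) + 3))*H = (((-1 + 7)/((2 - 1*(-3)) + 3) - 9)/(8 - 9))*20 = ((6/((2 + 3) + 3) - 9)/(-1))*20 = -(6/(5 + 3) - 9)*20 = -(6/8 - 9)*20 = -(6*(⅛) - 9)*20 = -(¾ - 9)*20 = -1*(-33/4)*20 = (33/4)*20 = 165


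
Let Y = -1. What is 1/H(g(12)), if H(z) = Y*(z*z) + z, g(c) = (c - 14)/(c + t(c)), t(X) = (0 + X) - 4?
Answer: -100/11 ≈ -9.0909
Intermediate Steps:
t(X) = -4 + X (t(X) = X - 4 = -4 + X)
g(c) = (-14 + c)/(-4 + 2*c) (g(c) = (c - 14)/(c + (-4 + c)) = (-14 + c)/(-4 + 2*c))
H(z) = z - z**2 (H(z) = -z*z + z = -z**2 + z = z - z**2)
1/H(g(12)) = 1/(((-14 + 12)/(2*(-2 + 12)))*(1 - (-14 + 12)/(2*(-2 + 12)))) = 1/(((1/2)*(-2)/10)*(1 - (-2)/(2*10))) = 1/(((1/2)*(1/10)*(-2))*(1 - (-2)/(2*10))) = 1/(-(1 - 1*(-1/10))/10) = 1/(-(1 + 1/10)/10) = 1/(-1/10*11/10) = 1/(-11/100) = -100/11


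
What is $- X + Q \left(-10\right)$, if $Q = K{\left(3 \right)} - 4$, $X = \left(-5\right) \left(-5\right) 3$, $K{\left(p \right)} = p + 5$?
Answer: $-115$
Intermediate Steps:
$K{\left(p \right)} = 5 + p$
$X = 75$ ($X = 25 \cdot 3 = 75$)
$Q = 4$ ($Q = \left(5 + 3\right) - 4 = 8 - 4 = 4$)
$- X + Q \left(-10\right) = \left(-1\right) 75 + 4 \left(-10\right) = -75 - 40 = -115$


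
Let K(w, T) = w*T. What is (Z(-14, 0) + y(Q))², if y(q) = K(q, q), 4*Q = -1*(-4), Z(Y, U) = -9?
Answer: 64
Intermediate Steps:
Q = 1 (Q = (-1*(-4))/4 = (¼)*4 = 1)
K(w, T) = T*w
y(q) = q² (y(q) = q*q = q²)
(Z(-14, 0) + y(Q))² = (-9 + 1²)² = (-9 + 1)² = (-8)² = 64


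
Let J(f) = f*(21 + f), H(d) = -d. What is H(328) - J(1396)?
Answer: -1978460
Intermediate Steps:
H(328) - J(1396) = -1*328 - 1396*(21 + 1396) = -328 - 1396*1417 = -328 - 1*1978132 = -328 - 1978132 = -1978460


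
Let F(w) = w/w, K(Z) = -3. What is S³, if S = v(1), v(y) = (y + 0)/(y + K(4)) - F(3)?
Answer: -27/8 ≈ -3.3750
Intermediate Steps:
F(w) = 1
v(y) = -1 + y/(-3 + y) (v(y) = (y + 0)/(y - 3) - 1*1 = y/(-3 + y) - 1 = -1 + y/(-3 + y))
S = -3/2 (S = 3/(-3 + 1) = 3/(-2) = 3*(-½) = -3/2 ≈ -1.5000)
S³ = (-3/2)³ = -27/8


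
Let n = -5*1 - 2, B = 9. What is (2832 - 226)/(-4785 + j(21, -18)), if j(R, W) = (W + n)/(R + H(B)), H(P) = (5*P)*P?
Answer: -1110156/2038435 ≈ -0.54461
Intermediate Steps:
H(P) = 5*P²
n = -7 (n = -5 - 2 = -7)
j(R, W) = (-7 + W)/(405 + R) (j(R, W) = (W - 7)/(R + 5*9²) = (-7 + W)/(R + 5*81) = (-7 + W)/(R + 405) = (-7 + W)/(405 + R))
(2832 - 226)/(-4785 + j(21, -18)) = (2832 - 226)/(-4785 + (-7 - 18)/(405 + 21)) = 2606/(-4785 - 25/426) = 2606/(-2038435/426) = 2606*(-426/2038435) = -1110156/2038435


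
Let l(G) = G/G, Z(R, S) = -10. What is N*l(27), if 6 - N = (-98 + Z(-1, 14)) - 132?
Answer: 246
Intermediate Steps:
l(G) = 1
N = 246 (N = 6 - ((-98 - 10) - 132) = 6 - (-108 - 132) = 6 - 1*(-240) = 6 + 240 = 246)
N*l(27) = 246*1 = 246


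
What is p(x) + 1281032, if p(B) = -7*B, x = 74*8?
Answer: 1276888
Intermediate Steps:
x = 592
p(x) + 1281032 = -7*592 + 1281032 = -4144 + 1281032 = 1276888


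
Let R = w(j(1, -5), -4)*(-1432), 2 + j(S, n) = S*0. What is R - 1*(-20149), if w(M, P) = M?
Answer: 23013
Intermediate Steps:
j(S, n) = -2 (j(S, n) = -2 + S*0 = -2 + 0 = -2)
R = 2864 (R = -2*(-1432) = 2864)
R - 1*(-20149) = 2864 - 1*(-20149) = 2864 + 20149 = 23013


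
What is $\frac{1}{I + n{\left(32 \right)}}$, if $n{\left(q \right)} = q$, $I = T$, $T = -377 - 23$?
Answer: $- \frac{1}{368} \approx -0.0027174$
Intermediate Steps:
$T = -400$ ($T = -377 - 23 = -400$)
$I = -400$
$\frac{1}{I + n{\left(32 \right)}} = \frac{1}{-400 + 32} = \frac{1}{-368} = - \frac{1}{368}$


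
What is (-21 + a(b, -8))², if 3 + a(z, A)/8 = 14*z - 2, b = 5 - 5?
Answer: 3721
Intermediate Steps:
b = 0
a(z, A) = -40 + 112*z (a(z, A) = -24 + 8*(14*z - 2) = -24 + 8*(-2 + 14*z) = -24 + (-16 + 112*z) = -40 + 112*z)
(-21 + a(b, -8))² = (-21 + (-40 + 112*0))² = (-21 + (-40 + 0))² = (-21 - 40)² = (-61)² = 3721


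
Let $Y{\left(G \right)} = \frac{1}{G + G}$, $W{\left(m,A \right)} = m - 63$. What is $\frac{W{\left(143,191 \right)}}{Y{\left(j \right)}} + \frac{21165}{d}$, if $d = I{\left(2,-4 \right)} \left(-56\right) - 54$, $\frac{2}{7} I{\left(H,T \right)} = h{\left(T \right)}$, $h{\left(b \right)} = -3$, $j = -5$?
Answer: $- \frac{135345}{178} \approx -760.37$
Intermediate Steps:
$W{\left(m,A \right)} = -63 + m$
$I{\left(H,T \right)} = - \frac{21}{2}$ ($I{\left(H,T \right)} = \frac{7}{2} \left(-3\right) = - \frac{21}{2}$)
$Y{\left(G \right)} = \frac{1}{2 G}$
$d = 534$ ($d = \left(- \frac{21}{2}\right) \left(-56\right) - 54 = 588 - 54 = 534$)
$\frac{W{\left(143,191 \right)}}{Y{\left(j \right)}} + \frac{21165}{d} = \frac{-63 + 143}{\frac{1}{2} \frac{1}{-5}} + \frac{21165}{534} = \frac{80}{\frac{1}{2} \left(- \frac{1}{5}\right)} + 21165 \cdot \frac{1}{534} = \frac{80}{- \frac{1}{10}} + \frac{7055}{178} = 80 \left(-10\right) + \frac{7055}{178} = -800 + \frac{7055}{178} = - \frac{135345}{178}$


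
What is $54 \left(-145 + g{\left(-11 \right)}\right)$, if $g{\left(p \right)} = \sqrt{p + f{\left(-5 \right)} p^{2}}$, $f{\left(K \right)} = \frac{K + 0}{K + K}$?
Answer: $-7830 + 81 \sqrt{22} \approx -7450.1$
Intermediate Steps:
$f{\left(K \right)} = \frac{1}{2}$ ($f{\left(K \right)} = \frac{K}{2 K} = K \frac{1}{2 K} = \frac{1}{2}$)
$g{\left(p \right)} = \sqrt{p + \frac{p^{2}}{2}}$
$54 \left(-145 + g{\left(-11 \right)}\right) = 54 \left(-145 + \frac{\sqrt{2} \sqrt{- 11 \left(2 - 11\right)}}{2}\right) = 54 \left(-145 + \frac{\sqrt{2} \sqrt{\left(-11\right) \left(-9\right)}}{2}\right) = 54 \left(-145 + \frac{\sqrt{2} \sqrt{99}}{2}\right) = 54 \left(-145 + \frac{\sqrt{2} \cdot 3 \sqrt{11}}{2}\right) = 54 \left(-145 + \frac{3 \sqrt{22}}{2}\right) = -7830 + 81 \sqrt{22}$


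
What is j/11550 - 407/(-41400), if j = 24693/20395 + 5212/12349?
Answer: 8006473514617/802872470169000 ≈ 0.0099723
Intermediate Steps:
j = 411232597/251857855 (j = 24693*(1/20395) + 5212*(1/12349) = 24693/20395 + 5212/12349 = 411232597/251857855 ≈ 1.6328)
j/11550 - 407/(-41400) = (411232597/251857855)/11550 - 407/(-41400) = (411232597/251857855)*(1/11550) - 407*(-1/41400) = 411232597/2908958225250 + 407/41400 = 8006473514617/802872470169000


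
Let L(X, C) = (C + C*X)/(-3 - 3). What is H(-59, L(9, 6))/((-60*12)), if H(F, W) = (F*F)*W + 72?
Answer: 17369/360 ≈ 48.247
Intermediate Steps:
L(X, C) = -C/6 - C*X/6 (L(X, C) = (C + C*X)/(-6) = (C + C*X)*(-⅙) = -C/6 - C*X/6)
H(F, W) = 72 + W*F² (H(F, W) = F²*W + 72 = W*F² + 72 = 72 + W*F²)
H(-59, L(9, 6))/((-60*12)) = (72 - ⅙*6*(1 + 9)*(-59)²)/((-60*12)) = (72 - ⅙*6*10*3481)/(-720) = (72 - 10*3481)*(-1/720) = (72 - 34810)*(-1/720) = -34738*(-1/720) = 17369/360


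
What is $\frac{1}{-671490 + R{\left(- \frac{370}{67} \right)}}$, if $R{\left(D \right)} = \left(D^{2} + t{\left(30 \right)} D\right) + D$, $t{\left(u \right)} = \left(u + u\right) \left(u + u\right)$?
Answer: $- \frac{4489}{3103450500} \approx -1.4465 \cdot 10^{-6}$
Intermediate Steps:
$t{\left(u \right)} = 4 u^{2}$ ($t{\left(u \right)} = 2 u 2 u = 4 u^{2}$)
$R{\left(D \right)} = D^{2} + 3601 D$ ($R{\left(D \right)} = \left(D^{2} + 4 \cdot 30^{2} D\right) + D = \left(D^{2} + 4 \cdot 900 D\right) + D = \left(D^{2} + 3600 D\right) + D = D^{2} + 3601 D$)
$\frac{1}{-671490 + R{\left(- \frac{370}{67} \right)}} = \frac{1}{-671490 + - \frac{370}{67} \left(3601 - \frac{370}{67}\right)} = \frac{1}{-671490 + \left(-370\right) \frac{1}{67} \left(3601 - \frac{370}{67}\right)} = \frac{1}{-671490 - \frac{370 \left(3601 - \frac{370}{67}\right)}{67}} = \frac{1}{-671490 - \frac{89131890}{4489}} = \frac{1}{- \frac{3103450500}{4489}} = - \frac{4489}{3103450500}$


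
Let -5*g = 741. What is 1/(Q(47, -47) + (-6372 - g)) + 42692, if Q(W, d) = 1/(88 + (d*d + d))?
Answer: 597839511658/14003549 ≈ 42692.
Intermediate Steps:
Q(W, d) = 1/(88 + d + d²) (Q(W, d) = 1/(88 + (d² + d)) = 1/(88 + (d + d²)) = 1/(88 + d + d²))
g = -741/5 (g = -⅕*741 = -741/5 ≈ -148.20)
1/(Q(47, -47) + (-6372 - g)) + 42692 = 1/(1/(88 - 47 + (-47)²) + (-6372 - 1*(-741/5))) + 42692 = 1/(1/(88 - 47 + 2209) + (-6372 + 741/5)) + 42692 = 1/(1/2250 - 31119/5) + 42692 = 1/(-14003549/2250) + 42692 = -2250/14003549 + 42692 = 597839511658/14003549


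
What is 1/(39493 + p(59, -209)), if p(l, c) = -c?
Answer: 1/39702 ≈ 2.5188e-5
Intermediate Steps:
1/(39493 + p(59, -209)) = 1/(39493 - 1*(-209)) = 1/(39493 + 209) = 1/39702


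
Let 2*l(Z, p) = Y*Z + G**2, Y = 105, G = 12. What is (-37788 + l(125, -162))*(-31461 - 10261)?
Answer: 1299786327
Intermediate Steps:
l(Z, p) = 72 + 105*Z/2 (l(Z, p) = (105*Z + 12**2)/2 = (105*Z + 144)/2 = (144 + 105*Z)/2 = 72 + 105*Z/2)
(-37788 + l(125, -162))*(-31461 - 10261) = (-37788 + (72 + (105/2)*125))*(-31461 - 10261) = (-37788 + (72 + 13125/2))*(-41722) = (-37788 + 13269/2)*(-41722) = -62307/2*(-41722) = 1299786327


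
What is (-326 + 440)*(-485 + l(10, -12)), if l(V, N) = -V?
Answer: -56430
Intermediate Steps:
(-326 + 440)*(-485 + l(10, -12)) = (-326 + 440)*(-485 - 1*10) = 114*(-485 - 10) = 114*(-495) = -56430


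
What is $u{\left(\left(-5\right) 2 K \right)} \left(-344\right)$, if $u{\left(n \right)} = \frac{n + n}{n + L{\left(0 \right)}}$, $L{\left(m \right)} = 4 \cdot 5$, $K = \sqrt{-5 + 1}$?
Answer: $-344 + 344 i \approx -344.0 + 344.0 i$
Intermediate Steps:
$K = 2 i$ ($K = \sqrt{-4} = 2 i \approx 2.0 i$)
$L{\left(m \right)} = 20$
$u{\left(n \right)} = \frac{2 n}{20 + n}$ ($u{\left(n \right)} = \frac{n + n}{n + 20} = \frac{2 n}{20 + n}$)
$u{\left(\left(-5\right) 2 K \right)} \left(-344\right) = \frac{2 \left(-5\right) 2 \cdot 2 i}{20 + \left(-5\right) 2 \cdot 2 i} \left(-344\right) = \frac{2 \left(- 10 \cdot 2 i\right)}{20 - 10 \cdot 2 i} \left(-344\right) = \frac{2 \left(- 20 i\right)}{20 - 20 i} \left(-344\right) = 2 \left(- 20 i\right) \frac{20 + 20 i}{800} \left(-344\right) = - \frac{i \left(20 + 20 i\right)}{20} \left(-344\right) = \frac{86 i \left(20 + 20 i\right)}{5}$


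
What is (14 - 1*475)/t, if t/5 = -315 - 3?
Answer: 461/1590 ≈ 0.28994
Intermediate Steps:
t = -1590 (t = 5*(-315 - 3) = 5*(-318) = -1590)
(14 - 1*475)/t = (14 - 1*475)/(-1590) = (14 - 475)*(-1/1590) = -461*(-1/1590) = 461/1590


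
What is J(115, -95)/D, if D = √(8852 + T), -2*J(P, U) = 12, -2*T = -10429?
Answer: -6*√56266/28133 ≈ -0.050589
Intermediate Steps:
T = 10429/2 (T = -½*(-10429) = 10429/2 ≈ 5214.5)
J(P, U) = -6 (J(P, U) = -½*12 = -6)
D = √56266/2 (D = √(8852 + 10429/2) = √(28133/2) = √56266/2 ≈ 118.60)
J(115, -95)/D = -6*√56266/28133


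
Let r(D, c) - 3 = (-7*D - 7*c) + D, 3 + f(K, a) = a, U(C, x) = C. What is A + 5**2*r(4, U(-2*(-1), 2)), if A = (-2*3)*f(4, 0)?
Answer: -857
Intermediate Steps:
f(K, a) = -3 + a
r(D, c) = 3 - 7*c - 6*D (r(D, c) = 3 + ((-7*D - 7*c) + D) = 3 + (-7*c - 6*D) = 3 - 7*c - 6*D)
A = 18 (A = (-2*3)*(-3 + 0) = -6*(-3) = 18)
A + 5**2*r(4, U(-2*(-1), 2)) = 18 + 5**2*(3 - (-14)*(-1) - 6*4) = 18 + 25*(3 - 7*2 - 24) = 18 + 25*(3 - 14 - 24) = 18 + 25*(-35) = 18 - 875 = -857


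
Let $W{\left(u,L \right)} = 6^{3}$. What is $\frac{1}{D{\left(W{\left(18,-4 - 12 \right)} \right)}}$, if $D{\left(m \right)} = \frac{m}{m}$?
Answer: $1$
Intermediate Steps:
$W{\left(u,L \right)} = 216$
$D{\left(m \right)} = 1$
$\frac{1}{D{\left(W{\left(18,-4 - 12 \right)} \right)}} = 1^{-1} = 1$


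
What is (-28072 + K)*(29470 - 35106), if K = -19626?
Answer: 268825928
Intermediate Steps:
(-28072 + K)*(29470 - 35106) = (-28072 - 19626)*(29470 - 35106) = -47698*(-5636) = 268825928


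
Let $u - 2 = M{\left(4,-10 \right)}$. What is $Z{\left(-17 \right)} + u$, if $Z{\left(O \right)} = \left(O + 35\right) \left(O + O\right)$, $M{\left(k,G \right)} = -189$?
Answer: $-799$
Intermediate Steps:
$u = -187$ ($u = 2 - 189 = -187$)
$Z{\left(O \right)} = 2 O \left(35 + O\right)$ ($Z{\left(O \right)} = \left(35 + O\right) 2 O = 2 O \left(35 + O\right)$)
$Z{\left(-17 \right)} + u = 2 \left(-17\right) \left(35 - 17\right) - 187 = 2 \left(-17\right) 18 - 187 = -612 - 187 = -799$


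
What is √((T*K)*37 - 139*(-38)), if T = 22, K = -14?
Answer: I*√6114 ≈ 78.192*I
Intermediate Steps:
√((T*K)*37 - 139*(-38)) = √((22*(-14))*37 - 139*(-38)) = √(-308*37 + 5282) = √(-11396 + 5282) = √(-6114) = I*√6114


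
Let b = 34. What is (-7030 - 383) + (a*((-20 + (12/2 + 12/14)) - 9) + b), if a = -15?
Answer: -49328/7 ≈ -7046.9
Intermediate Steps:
(-7030 - 383) + (a*((-20 + (12/2 + 12/14)) - 9) + b) = (-7030 - 383) + (-15*((-20 + (12/2 + 12/14)) - 9) + 34) = -7413 + (-15*((-20 + (12*(½) + 12*(1/14))) - 9) + 34) = -7413 + (-15*((-20 + (6 + 6/7)) - 9) + 34) = -7413 + (-15*((-20 + 48/7) - 9) + 34) = -7413 + (-15*(-92/7 - 9) + 34) = -7413 + (-15*(-155/7) + 34) = -7413 + (2325/7 + 34) = -7413 + 2563/7 = -49328/7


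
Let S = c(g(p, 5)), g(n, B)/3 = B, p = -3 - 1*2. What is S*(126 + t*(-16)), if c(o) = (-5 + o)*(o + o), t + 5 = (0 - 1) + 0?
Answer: 66600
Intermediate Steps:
p = -5 (p = -3 - 2 = -5)
g(n, B) = 3*B
t = -6 (t = -5 + ((0 - 1) + 0) = -5 + (-1 + 0) = -5 - 1 = -6)
c(o) = 2*o*(-5 + o) (c(o) = (-5 + o)*(2*o) = 2*o*(-5 + o))
S = 300 (S = 2*(3*5)*(-5 + 3*5) = 2*15*(-5 + 15) = 2*15*10 = 300)
S*(126 + t*(-16)) = 300*(126 - 6*(-16)) = 300*(126 + 96) = 300*222 = 66600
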